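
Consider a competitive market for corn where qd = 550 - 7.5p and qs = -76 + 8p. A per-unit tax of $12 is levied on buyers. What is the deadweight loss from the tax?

Pre-tax equilibrium: p* = 1252/31, q* = 7660/31.
Tax on buyers shifts demand to qd = 550 − 7.5(p + 12) = 460 - 7.5p.
460 - 7.5p = -76 + 8p gives seller price ps = 1072/31; buyers pay pb = 1072/31 + 12 = 1444/31.
New quantity: q = 550 − 7.5(1444/31) = 6220/31.
DWL = ½ × 12 × (7660/31 − 6220/31) = 8640/31.

Deadweight loss = 8640/31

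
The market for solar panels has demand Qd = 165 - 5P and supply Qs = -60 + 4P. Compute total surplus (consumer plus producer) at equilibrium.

Equilibrium: 165 - 5P = -60 + 4P gives P* = 25, Q* = 40.
Demand choke price: P = 33; supply starts at P = 15.
CS = ½(33 − 25)(40) = 160; PS = ½(25 − 15)(40) = 200.

Total surplus = 360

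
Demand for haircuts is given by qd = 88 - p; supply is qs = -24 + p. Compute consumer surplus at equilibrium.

Consumer surplus = 512

Equilibrium: 88 - p = -24 + p gives p* = 56, q* = 32.
Demand choke price (qd = 0): p = 88.
CS = ½(88 − 56)(32) = 512.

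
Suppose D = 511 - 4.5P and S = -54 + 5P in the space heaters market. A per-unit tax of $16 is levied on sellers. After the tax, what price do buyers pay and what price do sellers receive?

Pre-tax equilibrium: P* = 1130/19, Q* = 4624/19.
Tax on sellers shifts supply to S = -54 + 5(P − 16) = -134 + 5P.
511 - 4.5P = -134 + 5P gives buyer price Pb = 1290/19; sellers receive Ps = 1290/19 − 16 = 986/19.
New quantity: Q = 511 − 4.5(1290/19) = 3904/19.

Buyers pay 1290/19, sellers receive 986/19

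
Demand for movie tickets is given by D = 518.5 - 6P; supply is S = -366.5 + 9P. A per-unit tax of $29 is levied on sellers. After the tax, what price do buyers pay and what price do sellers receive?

Buyers pay $76.4, sellers receive $47.4

Pre-tax equilibrium: P* = 59, Q* = 164.5.
Tax on sellers shifts supply to S = -366.5 + 9(P − 29) = -627.5 + 9P.
518.5 - 6P = -627.5 + 9P gives buyer price Pb = 76.4; sellers receive Ps = 76.4 − 29 = 47.4.
New quantity: Q = 518.5 − 6(76.4) = 60.1.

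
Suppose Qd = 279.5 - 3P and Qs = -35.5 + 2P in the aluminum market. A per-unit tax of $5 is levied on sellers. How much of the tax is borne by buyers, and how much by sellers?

Buyers bear $2, sellers bear $3

Pre-tax equilibrium: P* = 63, Q* = 90.5.
Tax on sellers shifts supply to Qs = -35.5 + 2(P − 5) = -45.5 + 2P.
279.5 - 3P = -45.5 + 2P gives buyer price Pb = 65; sellers receive Ps = 65 − 5 = 60.
New quantity: Q = 279.5 − 3(65) = 84.5.
Buyer burden = 65 − 63 = 2; seller burden = 63 − 60 = 3.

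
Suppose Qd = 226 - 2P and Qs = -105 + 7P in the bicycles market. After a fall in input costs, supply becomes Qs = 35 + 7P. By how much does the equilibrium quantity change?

ΔQ = 280/9

Original equilibrium: P* = 331/9, Q* = 1372/9.
New equilibrium: 226 - 2P = 35 + 7P, so 191 = 9P and P' = 191/9; Q' = 226 − 2(191/9) = 1652/9.
Change in quantity: 1652/9 − 1372/9 = 280/9.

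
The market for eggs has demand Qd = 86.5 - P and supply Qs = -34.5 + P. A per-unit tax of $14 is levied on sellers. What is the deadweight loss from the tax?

Pre-tax equilibrium: P* = 60.5, Q* = 26.
Tax on sellers shifts supply to Qs = -34.5 + 1(P − 14) = -48.5 + P.
86.5 - P = -48.5 + P gives buyer price Pb = 67.5; sellers receive Ps = 67.5 − 14 = 53.5.
New quantity: Q = 86.5 − 1(67.5) = 19.
DWL = ½ × 14 × (26 − 19) = 49.

Deadweight loss = 49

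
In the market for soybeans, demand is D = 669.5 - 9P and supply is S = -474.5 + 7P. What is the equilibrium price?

P* = 71.5

Set D = S: 669.5 - 9P = -474.5 + 7P.
1144 = 16P, so P* = 71.5.
Q* = 669.5 − 9(71.5) = 26.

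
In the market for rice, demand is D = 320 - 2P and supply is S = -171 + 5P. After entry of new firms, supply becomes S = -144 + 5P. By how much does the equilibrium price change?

Original equilibrium: P* = 491/7, Q* = 1258/7.
New equilibrium: 320 - 2P = -144 + 5P, so 464 = 7P and P' = 464/7; Q' = 320 − 2(464/7) = 1312/7.
Change in price: 464/7 − 491/7 = -27/7.

ΔP = -27/7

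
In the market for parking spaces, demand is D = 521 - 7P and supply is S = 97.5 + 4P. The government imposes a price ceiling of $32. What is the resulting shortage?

Equilibrium price would be P* = 38.5, so the ceiling at 32 binds.
At P = 32: D = 521 − 7(32) = 297, S = 97.5 + 4(32) = 225.5.
Shortage = 297 − 225.5 = 71.5.

Shortage = 71.5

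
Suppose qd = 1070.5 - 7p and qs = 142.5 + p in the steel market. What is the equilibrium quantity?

Set qd = qs: 1070.5 - 7p = 142.5 + p.
928 = 8p, so p* = 116.
q* = 1070.5 − 7(116) = 258.5.

q* = 258.5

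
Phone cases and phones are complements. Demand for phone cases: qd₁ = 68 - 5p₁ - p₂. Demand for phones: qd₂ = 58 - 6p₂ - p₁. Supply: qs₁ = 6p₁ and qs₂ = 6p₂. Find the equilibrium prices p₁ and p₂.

p₁ = 758/131, p₂ = 570/131

Market 1: 68 - 5p₁ - p₂ = 6p₁ → 11p₁ + p₂ = 68.
Market 2: 12p₂ + p₁ = 58.
Eliminating p₂: 12×(1) − 1×(2) gives 131p₁ = 758, so p₁ = 758/131.
Back-substitute into (2): p₂ = (58 − 1×758/131) / 12 = 570/131.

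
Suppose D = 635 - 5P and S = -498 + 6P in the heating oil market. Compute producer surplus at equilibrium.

Producer surplus = 1200

Equilibrium: 635 - 5P = -498 + 6P gives P* = 103, Q* = 120.
Supply starts at P = 83 (where S = 0).
PS = ½(103 − 83)(120) = 1200.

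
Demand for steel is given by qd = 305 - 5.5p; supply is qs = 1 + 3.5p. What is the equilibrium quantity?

q* = 1073/9

Set qd = qs: 305 - 5.5p = 1 + 3.5p.
304 = 9p, so p* = 304/9.
q* = 305 − 5.5(304/9) = 1073/9.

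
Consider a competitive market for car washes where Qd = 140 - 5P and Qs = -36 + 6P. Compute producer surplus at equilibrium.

Equilibrium: 140 - 5P = -36 + 6P gives P* = 16, Q* = 60.
Supply starts at P = 6 (where Qs = 0).
PS = ½(16 − 6)(60) = 300.

Producer surplus = 300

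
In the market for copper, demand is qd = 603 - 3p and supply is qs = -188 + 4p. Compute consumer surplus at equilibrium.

Equilibrium: 603 - 3p = -188 + 4p gives p* = 113, q* = 264.
Demand choke price (qd = 0): p = 201.
CS = ½(201 − 113)(264) = 11616.

Consumer surplus = 11616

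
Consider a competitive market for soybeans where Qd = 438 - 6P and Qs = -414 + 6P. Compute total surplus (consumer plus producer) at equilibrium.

Equilibrium: 438 - 6P = -414 + 6P gives P* = 71, Q* = 12.
Demand choke price: P = 73; supply starts at P = 69.
CS = ½(73 − 71)(12) = 12; PS = ½(71 − 69)(12) = 12.

Total surplus = 24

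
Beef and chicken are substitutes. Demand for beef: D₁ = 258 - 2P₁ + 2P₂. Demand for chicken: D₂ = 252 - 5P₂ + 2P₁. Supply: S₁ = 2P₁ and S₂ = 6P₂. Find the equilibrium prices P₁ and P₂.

Market 1: 258 - 2P₁ + 2P₂ = 2P₁ → 4P₁ - 2P₂ = 258.
Market 2: 11P₂ - 2P₁ = 252.
Eliminating P₂: 11×(1) + 2×(2) gives 40P₁ = 3342, so P₁ = 83.55.
Back-substitute into (2): P₂ = (252 + 2×83.55) / 11 = 38.1.

P₁ = 83.55, P₂ = 38.1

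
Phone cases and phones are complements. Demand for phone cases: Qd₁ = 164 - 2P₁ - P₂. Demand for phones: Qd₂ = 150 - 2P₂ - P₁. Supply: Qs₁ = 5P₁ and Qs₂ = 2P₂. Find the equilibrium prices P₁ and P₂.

Market 1: 164 - 2P₁ - P₂ = 5P₁ → 7P₁ + P₂ = 164.
Market 2: 4P₂ + P₁ = 150.
Eliminating P₂: 4×(1) − 1×(2) gives 27P₁ = 506, so P₁ = 506/27.
Back-substitute into (2): P₂ = (150 − 1×506/27) / 4 = 886/27.

P₁ = 506/27, P₂ = 886/27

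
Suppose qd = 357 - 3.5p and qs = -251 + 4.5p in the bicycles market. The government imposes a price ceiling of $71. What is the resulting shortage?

Equilibrium price would be p* = 76, so the ceiling at 71 binds.
At p = 71: qd = 357 − 3.5(71) = 108.5, qs = -251 + 4.5(71) = 68.5.
Shortage = 108.5 − 68.5 = 40.

Shortage = 40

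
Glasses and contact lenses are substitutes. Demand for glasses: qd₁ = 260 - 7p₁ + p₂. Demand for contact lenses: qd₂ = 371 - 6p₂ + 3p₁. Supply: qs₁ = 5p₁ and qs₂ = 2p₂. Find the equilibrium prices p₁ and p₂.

p₁ = 817/31, p₂ = 1744/31

Market 1: 260 - 7p₁ + p₂ = 5p₁ → 12p₁ - p₂ = 260.
Market 2: 8p₂ - 3p₁ = 371.
Eliminating p₂: 8×(1) + 1×(2) gives 93p₁ = 2451, so p₁ = 817/31.
Back-substitute into (2): p₂ = (371 + 3×817/31) / 8 = 1744/31.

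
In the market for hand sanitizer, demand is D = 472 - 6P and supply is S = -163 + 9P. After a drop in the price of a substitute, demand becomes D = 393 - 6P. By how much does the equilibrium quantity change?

Original equilibrium: P* = 127/3, Q* = 218.
New equilibrium: 393 - 6P = -163 + 9P, so 556 = 15P and P' = 556/15; Q' = 393 − 6(556/15) = 170.6.
Change in quantity: 170.6 − 218 = -47.4.

ΔQ = -47.4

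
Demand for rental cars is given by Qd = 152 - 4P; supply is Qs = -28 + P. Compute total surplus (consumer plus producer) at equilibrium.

Total surplus = 40

Equilibrium: 152 - 4P = -28 + P gives P* = 36, Q* = 8.
Demand choke price: P = 38; supply starts at P = 28.
CS = ½(38 − 36)(8) = 8; PS = ½(36 − 28)(8) = 32.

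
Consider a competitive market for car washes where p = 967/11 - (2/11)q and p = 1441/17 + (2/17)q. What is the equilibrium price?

p* = 86

Set the two price expressions equal: 967/11 - (2/11)q = 1441/17 + (2/17)q.
588/187 = (56/187)q, so q* = 10.5.
p* = 967/11 − (2/11)(10.5) = 86.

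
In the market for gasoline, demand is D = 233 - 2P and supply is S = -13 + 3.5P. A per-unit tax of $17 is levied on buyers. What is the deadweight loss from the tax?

Pre-tax equilibrium: P* = 492/11, Q* = 1579/11.
Tax on buyers shifts demand to D = 233 − 2(P + 17) = 199 - 2P.
199 - 2P = -13 + 3.5P gives seller price Ps = 424/11; buyers pay Pb = 424/11 + 17 = 611/11.
New quantity: Q = 233 − 2(611/11) = 1341/11.
DWL = ½ × 17 × (1579/11 − 1341/11) = 2023/11.

Deadweight loss = 2023/11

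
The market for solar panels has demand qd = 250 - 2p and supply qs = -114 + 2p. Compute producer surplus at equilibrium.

Producer surplus = 1156

Equilibrium: 250 - 2p = -114 + 2p gives p* = 91, q* = 68.
Supply starts at p = 57 (where qs = 0).
PS = ½(91 − 57)(68) = 1156.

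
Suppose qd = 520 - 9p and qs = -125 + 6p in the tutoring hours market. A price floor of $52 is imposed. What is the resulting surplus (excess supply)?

Surplus = 135

Equilibrium price would be p* = 43, so the floor at 52 binds.
At p = 52: qd = 52, qs = 187.
Surplus = 187 − 52 = 135.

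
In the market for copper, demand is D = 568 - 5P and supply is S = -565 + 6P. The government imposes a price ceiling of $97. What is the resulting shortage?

Shortage = 66

Equilibrium price would be P* = 103, so the ceiling at 97 binds.
At P = 97: D = 568 − 5(97) = 83, S = -565 + 6(97) = 17.
Shortage = 83 − 17 = 66.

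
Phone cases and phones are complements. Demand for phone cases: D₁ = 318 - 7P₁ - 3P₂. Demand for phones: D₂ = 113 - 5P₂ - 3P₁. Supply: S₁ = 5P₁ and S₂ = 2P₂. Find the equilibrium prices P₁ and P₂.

Market 1: 318 - 7P₁ - 3P₂ = 5P₁ → 12P₁ + 3P₂ = 318.
Market 2: 7P₂ + 3P₁ = 113.
Eliminating P₂: 7×(1) − 3×(2) gives 75P₁ = 1887, so P₁ = 25.16.
Back-substitute into (2): P₂ = (113 − 3×25.16) / 7 = 5.36.

P₁ = 25.16, P₂ = 5.36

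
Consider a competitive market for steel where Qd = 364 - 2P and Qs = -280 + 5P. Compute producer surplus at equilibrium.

Producer surplus = 3240

Equilibrium: 364 - 2P = -280 + 5P gives P* = 92, Q* = 180.
Supply starts at P = 56 (where Qs = 0).
PS = ½(92 − 56)(180) = 3240.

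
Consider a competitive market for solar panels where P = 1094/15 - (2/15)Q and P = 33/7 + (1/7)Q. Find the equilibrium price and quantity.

P* = 40, Q* = 247

Set the two price expressions equal: 1094/15 - (2/15)Q = 33/7 + (1/7)Q.
7163/105 = (29/105)Q, so Q* = 247.
P* = 1094/15 − (2/15)(247) = 40.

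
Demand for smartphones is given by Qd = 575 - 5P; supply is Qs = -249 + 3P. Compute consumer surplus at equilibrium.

Equilibrium: 575 - 5P = -249 + 3P gives P* = 103, Q* = 60.
Demand choke price (Qd = 0): P = 115.
CS = ½(115 − 103)(60) = 360.

Consumer surplus = 360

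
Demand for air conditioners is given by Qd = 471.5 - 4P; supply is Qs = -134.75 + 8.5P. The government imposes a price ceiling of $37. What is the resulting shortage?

Equilibrium price would be P* = 48.5, so the ceiling at 37 binds.
At P = 37: Qd = 471.5 − 4(37) = 323.5, Qs = -134.75 + 8.5(37) = 179.75.
Shortage = 323.5 − 179.75 = 143.75.

Shortage = 143.75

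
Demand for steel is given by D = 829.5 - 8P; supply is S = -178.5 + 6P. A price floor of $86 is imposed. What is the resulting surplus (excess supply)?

Surplus = 196

Equilibrium price would be P* = 72, so the floor at 86 binds.
At P = 86: D = 141.5, S = 337.5.
Surplus = 337.5 − 141.5 = 196.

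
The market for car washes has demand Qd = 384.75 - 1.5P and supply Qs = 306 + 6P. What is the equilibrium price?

P* = 10.5

Set Qd = Qs: 384.75 - 1.5P = 306 + 6P.
78.75 = 7.5P, so P* = 10.5.
Q* = 384.75 − 1.5(10.5) = 369.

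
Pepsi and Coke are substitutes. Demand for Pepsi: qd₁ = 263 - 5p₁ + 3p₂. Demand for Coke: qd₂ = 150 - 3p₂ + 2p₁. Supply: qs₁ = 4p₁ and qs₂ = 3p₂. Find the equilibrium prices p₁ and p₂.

p₁ = 42.25, p₂ = 469/12

Market 1: 263 - 5p₁ + 3p₂ = 4p₁ → 9p₁ - 3p₂ = 263.
Market 2: 6p₂ - 2p₁ = 150.
Eliminating p₂: 6×(1) + 3×(2) gives 48p₁ = 2028, so p₁ = 42.25.
Back-substitute into (2): p₂ = (150 + 2×42.25) / 6 = 469/12.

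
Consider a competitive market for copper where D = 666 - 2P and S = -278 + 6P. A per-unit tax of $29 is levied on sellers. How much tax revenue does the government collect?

Tax revenue = 11208.5

Pre-tax equilibrium: P* = 118, Q* = 430.
Tax on sellers shifts supply to S = -278 + 6(P − 29) = -452 + 6P.
666 - 2P = -452 + 6P gives buyer price Pb = 139.75; sellers receive Ps = 139.75 − 29 = 110.75.
New quantity: Q = 666 − 2(139.75) = 386.5.
Revenue = 29 × 386.5 = 11208.5.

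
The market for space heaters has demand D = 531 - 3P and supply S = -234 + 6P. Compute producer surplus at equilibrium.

Equilibrium: 531 - 3P = -234 + 6P gives P* = 85, Q* = 276.
Supply starts at P = 39 (where S = 0).
PS = ½(85 − 39)(276) = 6348.

Producer surplus = 6348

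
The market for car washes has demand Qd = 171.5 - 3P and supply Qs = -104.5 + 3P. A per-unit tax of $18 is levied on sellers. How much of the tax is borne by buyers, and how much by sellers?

Buyers bear $9, sellers bear $9

Pre-tax equilibrium: P* = 46, Q* = 33.5.
Tax on sellers shifts supply to Qs = -104.5 + 3(P − 18) = -158.5 + 3P.
171.5 - 3P = -158.5 + 3P gives buyer price Pb = 55; sellers receive Ps = 55 − 18 = 37.
New quantity: Q = 171.5 − 3(55) = 6.5.
Buyer burden = 55 − 46 = 9; seller burden = 46 − 37 = 9.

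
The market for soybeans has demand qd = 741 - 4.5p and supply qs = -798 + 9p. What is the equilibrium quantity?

q* = 228

Set qd = qs: 741 - 4.5p = -798 + 9p.
1539 = 13.5p, so p* = 114.
q* = 741 − 4.5(114) = 228.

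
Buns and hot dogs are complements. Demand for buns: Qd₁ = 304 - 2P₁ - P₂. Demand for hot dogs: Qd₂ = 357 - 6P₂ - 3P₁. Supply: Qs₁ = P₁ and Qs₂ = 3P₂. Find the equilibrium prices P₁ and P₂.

Market 1: 304 - 2P₁ - P₂ = P₁ → 3P₁ + P₂ = 304.
Market 2: 9P₂ + 3P₁ = 357.
Eliminating P₂: 9×(1) − 1×(2) gives 24P₁ = 2379, so P₁ = 99.125.
Back-substitute into (2): P₂ = (357 − 3×99.125) / 9 = 6.625.

P₁ = 99.125, P₂ = 6.625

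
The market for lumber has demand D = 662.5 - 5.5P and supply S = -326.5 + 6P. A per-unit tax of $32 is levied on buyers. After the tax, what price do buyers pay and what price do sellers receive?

Buyers pay 2362/23, sellers receive 1626/23

Pre-tax equilibrium: P* = 86, Q* = 189.5.
Tax on buyers shifts demand to D = 662.5 − 5.5(P + 32) = 486.5 - 5.5P.
486.5 - 5.5P = -326.5 + 6P gives seller price Ps = 1626/23; buyers pay Pb = 1626/23 + 32 = 2362/23.
New quantity: Q = 662.5 − 5.5(2362/23) = 4493/46.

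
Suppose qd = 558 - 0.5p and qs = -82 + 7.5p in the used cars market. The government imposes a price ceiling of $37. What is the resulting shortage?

Equilibrium price would be p* = 80, so the ceiling at 37 binds.
At p = 37: qd = 558 − 0.5(37) = 539.5, qs = -82 + 7.5(37) = 195.5.
Shortage = 539.5 − 195.5 = 344.

Shortage = 344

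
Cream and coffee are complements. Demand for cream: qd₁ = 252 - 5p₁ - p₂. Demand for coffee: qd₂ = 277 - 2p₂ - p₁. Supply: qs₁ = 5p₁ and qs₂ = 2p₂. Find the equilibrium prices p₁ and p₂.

Market 1: 252 - 5p₁ - p₂ = 5p₁ → 10p₁ + p₂ = 252.
Market 2: 4p₂ + p₁ = 277.
Eliminating p₂: 4×(1) − 1×(2) gives 39p₁ = 731, so p₁ = 731/39.
Back-substitute into (2): p₂ = (277 − 1×731/39) / 4 = 2518/39.

p₁ = 731/39, p₂ = 2518/39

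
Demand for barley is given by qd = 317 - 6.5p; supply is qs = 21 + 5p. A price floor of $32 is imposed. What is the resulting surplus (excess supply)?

Surplus = 72

Equilibrium price would be p* = 592/23, so the floor at 32 binds.
At p = 32: qd = 109, qs = 181.
Surplus = 181 − 109 = 72.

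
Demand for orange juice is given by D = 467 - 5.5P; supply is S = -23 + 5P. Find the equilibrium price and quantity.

Set D = S: 467 - 5.5P = -23 + 5P.
490 = 10.5P, so P* = 140/3.
Q* = 467 − 5.5(140/3) = 631/3.

P* = 140/3, Q* = 631/3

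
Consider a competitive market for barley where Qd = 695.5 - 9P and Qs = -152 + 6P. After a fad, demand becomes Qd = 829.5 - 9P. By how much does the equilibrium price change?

ΔP = 134/15

Original equilibrium: P* = 56.5, Q* = 187.
New equilibrium: 829.5 - 9P = -152 + 6P, so 981.5 = 15P and P' = 1963/30; Q' = 829.5 − 9(1963/30) = 240.6.
Change in price: 1963/30 − 56.5 = 134/15.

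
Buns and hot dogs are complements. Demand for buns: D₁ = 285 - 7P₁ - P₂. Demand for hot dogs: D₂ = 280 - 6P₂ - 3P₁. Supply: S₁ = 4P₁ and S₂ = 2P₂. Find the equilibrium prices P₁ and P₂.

P₁ = 400/17, P₂ = 445/17

Market 1: 285 - 7P₁ - P₂ = 4P₁ → 11P₁ + P₂ = 285.
Market 2: 8P₂ + 3P₁ = 280.
Eliminating P₂: 8×(1) − 1×(2) gives 85P₁ = 2000, so P₁ = 400/17.
Back-substitute into (2): P₂ = (280 − 3×400/17) / 8 = 445/17.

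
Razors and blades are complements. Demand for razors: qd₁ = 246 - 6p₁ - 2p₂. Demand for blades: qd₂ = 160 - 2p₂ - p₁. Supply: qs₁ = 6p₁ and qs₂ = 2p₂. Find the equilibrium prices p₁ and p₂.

p₁ = 332/23, p₂ = 837/23

Market 1: 246 - 6p₁ - 2p₂ = 6p₁ → 12p₁ + 2p₂ = 246.
Market 2: 4p₂ + p₁ = 160.
Eliminating p₂: 4×(1) − 2×(2) gives 46p₁ = 664, so p₁ = 332/23.
Back-substitute into (2): p₂ = (160 − 1×332/23) / 4 = 837/23.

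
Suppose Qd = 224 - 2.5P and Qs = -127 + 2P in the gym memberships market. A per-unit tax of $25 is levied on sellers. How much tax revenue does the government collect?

Pre-tax equilibrium: P* = 78, Q* = 29.
Tax on sellers shifts supply to Qs = -127 + 2(P − 25) = -177 + 2P.
224 - 2.5P = -177 + 2P gives buyer price Pb = 802/9; sellers receive Ps = 802/9 − 25 = 577/9.
New quantity: Q = 224 − 2.5(802/9) = 11/9.
Revenue = 25 × 11/9 = 275/9.

Tax revenue = 275/9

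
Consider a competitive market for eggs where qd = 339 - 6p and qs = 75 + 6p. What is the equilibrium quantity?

Set qd = qs: 339 - 6p = 75 + 6p.
264 = 12p, so p* = 22.
q* = 339 − 6(22) = 207.

q* = 207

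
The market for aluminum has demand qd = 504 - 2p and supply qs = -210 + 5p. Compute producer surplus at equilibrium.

Equilibrium: 504 - 2p = -210 + 5p gives p* = 102, q* = 300.
Supply starts at p = 42 (where qs = 0).
PS = ½(102 − 42)(300) = 9000.

Producer surplus = 9000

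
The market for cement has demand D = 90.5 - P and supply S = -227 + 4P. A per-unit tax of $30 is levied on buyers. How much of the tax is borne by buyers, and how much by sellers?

Pre-tax equilibrium: P* = 63.5, Q* = 27.
Tax on buyers shifts demand to D = 90.5 − 1(P + 30) = 60.5 - P.
60.5 - P = -227 + 4P gives seller price Ps = 57.5; buyers pay Pb = 57.5 + 30 = 87.5.
New quantity: Q = 90.5 − 1(87.5) = 3.
Buyer burden = 87.5 − 63.5 = 24; seller burden = 63.5 − 57.5 = 6.

Buyers bear $24, sellers bear $6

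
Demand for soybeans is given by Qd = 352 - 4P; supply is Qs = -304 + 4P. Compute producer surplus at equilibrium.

Producer surplus = 72

Equilibrium: 352 - 4P = -304 + 4P gives P* = 82, Q* = 24.
Supply starts at P = 76 (where Qs = 0).
PS = ½(82 − 76)(24) = 72.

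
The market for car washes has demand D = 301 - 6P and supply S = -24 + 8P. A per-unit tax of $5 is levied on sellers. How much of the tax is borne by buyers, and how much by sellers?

Pre-tax equilibrium: P* = 325/14, Q* = 1132/7.
Tax on sellers shifts supply to S = -24 + 8(P − 5) = -64 + 8P.
301 - 6P = -64 + 8P gives buyer price Pb = 365/14; sellers receive Ps = 365/14 − 5 = 295/14.
New quantity: Q = 301 − 6(365/14) = 1012/7.
Buyer burden = 365/14 − 325/14 = 20/7; seller burden = 325/14 − 295/14 = 15/7.

Buyers bear 20/7, sellers bear 15/7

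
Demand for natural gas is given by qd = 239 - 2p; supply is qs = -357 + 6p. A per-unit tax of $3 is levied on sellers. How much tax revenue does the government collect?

Pre-tax equilibrium: p* = 74.5, q* = 90.
Tax on sellers shifts supply to qs = -357 + 6(p − 3) = -375 + 6p.
239 - 2p = -375 + 6p gives buyer price pb = 76.75; sellers receive ps = 76.75 − 3 = 73.75.
New quantity: q = 239 − 2(76.75) = 85.5.
Revenue = 3 × 85.5 = 256.5.

Tax revenue = 256.5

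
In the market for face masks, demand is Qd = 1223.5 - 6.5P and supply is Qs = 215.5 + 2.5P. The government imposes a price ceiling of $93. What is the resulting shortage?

Equilibrium price would be P* = 112, so the ceiling at 93 binds.
At P = 93: Qd = 1223.5 − 6.5(93) = 619, Qs = 215.5 + 2.5(93) = 448.
Shortage = 619 − 448 = 171.

Shortage = 171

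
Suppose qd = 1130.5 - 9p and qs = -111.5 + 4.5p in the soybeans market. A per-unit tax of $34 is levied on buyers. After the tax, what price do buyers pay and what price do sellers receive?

Buyers pay 310/3, sellers receive 208/3

Pre-tax equilibrium: p* = 92, q* = 302.5.
Tax on buyers shifts demand to qd = 1130.5 − 9(p + 34) = 824.5 - 9p.
824.5 - 9p = -111.5 + 4.5p gives seller price ps = 208/3; buyers pay pb = 208/3 + 34 = 310/3.
New quantity: q = 1130.5 − 9(310/3) = 200.5.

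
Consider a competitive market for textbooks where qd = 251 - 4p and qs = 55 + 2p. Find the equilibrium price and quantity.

Set qd = qs: 251 - 4p = 55 + 2p.
196 = 6p, so p* = 98/3.
q* = 251 − 4(98/3) = 361/3.

p* = 98/3, q* = 361/3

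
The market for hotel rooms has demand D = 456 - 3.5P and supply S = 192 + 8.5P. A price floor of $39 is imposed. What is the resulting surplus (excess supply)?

Surplus = 204

Equilibrium price would be P* = 22, so the floor at 39 binds.
At P = 39: D = 319.5, S = 523.5.
Surplus = 523.5 − 319.5 = 204.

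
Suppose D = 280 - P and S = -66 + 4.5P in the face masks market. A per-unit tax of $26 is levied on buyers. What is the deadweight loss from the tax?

Deadweight loss = 3042/11

Pre-tax equilibrium: P* = 692/11, Q* = 2388/11.
Tax on buyers shifts demand to D = 280 − 1(P + 26) = 254 - P.
254 - P = -66 + 4.5P gives seller price Ps = 640/11; buyers pay Pb = 640/11 + 26 = 926/11.
New quantity: Q = 280 − 1(926/11) = 2154/11.
DWL = ½ × 26 × (2388/11 − 2154/11) = 3042/11.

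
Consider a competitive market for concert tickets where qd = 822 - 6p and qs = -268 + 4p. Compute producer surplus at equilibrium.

Equilibrium: 822 - 6p = -268 + 4p gives p* = 109, q* = 168.
Supply starts at p = 67 (where qs = 0).
PS = ½(109 − 67)(168) = 3528.

Producer surplus = 3528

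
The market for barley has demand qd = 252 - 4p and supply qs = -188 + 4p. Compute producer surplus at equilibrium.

Producer surplus = 128

Equilibrium: 252 - 4p = -188 + 4p gives p* = 55, q* = 32.
Supply starts at p = 47 (where qs = 0).
PS = ½(55 − 47)(32) = 128.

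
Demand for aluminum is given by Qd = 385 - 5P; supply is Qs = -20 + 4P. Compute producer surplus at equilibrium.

Equilibrium: 385 - 5P = -20 + 4P gives P* = 45, Q* = 160.
Supply starts at P = 5 (where Qs = 0).
PS = ½(45 − 5)(160) = 3200.

Producer surplus = 3200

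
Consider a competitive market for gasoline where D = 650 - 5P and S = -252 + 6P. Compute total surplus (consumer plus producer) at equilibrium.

Equilibrium: 650 - 5P = -252 + 6P gives P* = 82, Q* = 240.
Demand choke price: P = 130; supply starts at P = 42.
CS = ½(130 − 82)(240) = 5760; PS = ½(82 − 42)(240) = 4800.

Total surplus = 10560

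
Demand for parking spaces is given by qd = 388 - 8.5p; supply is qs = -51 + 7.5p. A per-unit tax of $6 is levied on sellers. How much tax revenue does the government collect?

Tax revenue = 785.25

Pre-tax equilibrium: p* = 27.4375, q* = 154.78125.
Tax on sellers shifts supply to qs = -51 + 7.5(p − 6) = -96 + 7.5p.
388 - 8.5p = -96 + 7.5p gives buyer price pb = 30.25; sellers receive ps = 30.25 − 6 = 24.25.
New quantity: q = 388 − 8.5(30.25) = 130.875.
Revenue = 6 × 130.875 = 785.25.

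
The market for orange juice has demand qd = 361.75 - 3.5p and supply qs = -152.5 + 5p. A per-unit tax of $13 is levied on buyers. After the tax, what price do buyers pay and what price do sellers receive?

Buyers pay 2317/34, sellers receive 1875/34

Pre-tax equilibrium: p* = 60.5, q* = 150.
Tax on buyers shifts demand to qd = 361.75 − 3.5(p + 13) = 316.25 - 3.5p.
316.25 - 3.5p = -152.5 + 5p gives seller price ps = 1875/34; buyers pay pb = 1875/34 + 13 = 2317/34.
New quantity: q = 361.75 − 3.5(2317/34) = 2095/17.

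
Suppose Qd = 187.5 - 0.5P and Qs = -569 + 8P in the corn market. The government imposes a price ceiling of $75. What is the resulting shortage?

Shortage = 119

Equilibrium price would be P* = 89, so the ceiling at 75 binds.
At P = 75: Qd = 187.5 − 0.5(75) = 150, Qs = -569 + 8(75) = 31.
Shortage = 150 − 31 = 119.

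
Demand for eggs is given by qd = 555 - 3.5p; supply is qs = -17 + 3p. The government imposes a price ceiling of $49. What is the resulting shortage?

Equilibrium price would be p* = 88, so the ceiling at 49 binds.
At p = 49: qd = 555 − 3.5(49) = 383.5, qs = -17 + 3(49) = 130.
Shortage = 383.5 − 130 = 253.5.

Shortage = 253.5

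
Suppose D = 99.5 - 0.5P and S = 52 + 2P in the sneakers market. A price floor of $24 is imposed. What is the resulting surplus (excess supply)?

Surplus = 12.5

Equilibrium price would be P* = 19, so the floor at 24 binds.
At P = 24: D = 87.5, S = 100.
Surplus = 100 − 87.5 = 12.5.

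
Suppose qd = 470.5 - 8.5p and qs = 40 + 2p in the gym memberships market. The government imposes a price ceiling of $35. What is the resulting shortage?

Equilibrium price would be p* = 41, so the ceiling at 35 binds.
At p = 35: qd = 470.5 − 8.5(35) = 173, qs = 40 + 2(35) = 110.
Shortage = 173 − 110 = 63.

Shortage = 63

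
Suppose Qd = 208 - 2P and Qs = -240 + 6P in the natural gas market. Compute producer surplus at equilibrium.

Equilibrium: 208 - 2P = -240 + 6P gives P* = 56, Q* = 96.
Supply starts at P = 40 (where Qs = 0).
PS = ½(56 − 40)(96) = 768.

Producer surplus = 768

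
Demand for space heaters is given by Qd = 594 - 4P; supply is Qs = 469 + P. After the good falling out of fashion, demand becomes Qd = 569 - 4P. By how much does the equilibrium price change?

ΔP = -5

Original equilibrium: P* = 25, Q* = 494.
New equilibrium: 569 - 4P = 469 + P, so 100 = 5P and P' = 20; Q' = 569 − 4(20) = 489.
Change in price: 20 − 25 = -5.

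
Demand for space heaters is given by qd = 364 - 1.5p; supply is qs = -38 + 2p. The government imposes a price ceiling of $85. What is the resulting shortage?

Shortage = 104.5

Equilibrium price would be p* = 804/7, so the ceiling at 85 binds.
At p = 85: qd = 364 − 1.5(85) = 236.5, qs = -38 + 2(85) = 132.
Shortage = 236.5 − 132 = 104.5.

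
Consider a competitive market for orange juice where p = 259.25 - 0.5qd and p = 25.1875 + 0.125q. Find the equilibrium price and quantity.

Set the two price expressions equal: 259.25 - 0.5q = 25.1875 + 0.125q.
234.0625 = 0.625q, so q* = 374.5.
p* = 259.25 − (0.5)(374.5) = 72.

p* = 72, q* = 374.5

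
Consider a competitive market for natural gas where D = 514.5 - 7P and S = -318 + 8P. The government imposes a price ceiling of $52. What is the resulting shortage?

Equilibrium price would be P* = 55.5, so the ceiling at 52 binds.
At P = 52: D = 514.5 − 7(52) = 150.5, S = -318 + 8(52) = 98.
Shortage = 150.5 − 98 = 52.5.

Shortage = 52.5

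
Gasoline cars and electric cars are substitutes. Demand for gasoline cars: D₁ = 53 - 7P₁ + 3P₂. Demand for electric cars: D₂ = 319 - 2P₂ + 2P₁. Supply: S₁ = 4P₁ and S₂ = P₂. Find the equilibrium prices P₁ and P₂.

Market 1: 53 - 7P₁ + 3P₂ = 4P₁ → 11P₁ - 3P₂ = 53.
Market 2: 3P₂ - 2P₁ = 319.
Eliminating P₂: 3×(1) + 3×(2) gives 27P₁ = 1116, so P₁ = 124/3.
Back-substitute into (2): P₂ = (319 + 2×124/3) / 3 = 1205/9.

P₁ = 124/3, P₂ = 1205/9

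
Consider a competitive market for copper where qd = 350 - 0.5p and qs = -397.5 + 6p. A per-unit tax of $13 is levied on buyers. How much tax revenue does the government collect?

Pre-tax equilibrium: p* = 115, q* = 292.5.
Tax on buyers shifts demand to qd = 350 − 0.5(p + 13) = 343.5 - 0.5p.
343.5 - 0.5p = -397.5 + 6p gives seller price ps = 114; buyers pay pb = 114 + 13 = 127.
New quantity: q = 350 − 0.5(127) = 286.5.
Revenue = 13 × 286.5 = 3724.5.

Tax revenue = 3724.5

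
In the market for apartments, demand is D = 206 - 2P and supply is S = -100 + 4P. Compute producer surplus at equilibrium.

Equilibrium: 206 - 2P = -100 + 4P gives P* = 51, Q* = 104.
Supply starts at P = 25 (where S = 0).
PS = ½(51 − 25)(104) = 1352.

Producer surplus = 1352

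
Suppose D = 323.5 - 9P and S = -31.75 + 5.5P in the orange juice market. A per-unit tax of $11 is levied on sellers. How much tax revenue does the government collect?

Tax revenue = 20878/29

Pre-tax equilibrium: P* = 24.5, Q* = 103.
Tax on sellers shifts supply to S = -31.75 + 5.5(P − 11) = -92.25 + 5.5P.
323.5 - 9P = -92.25 + 5.5P gives buyer price Pb = 1663/58; sellers receive Ps = 1663/58 − 11 = 1025/58.
New quantity: Q = 323.5 − 9(1663/58) = 1898/29.
Revenue = 11 × 1898/29 = 20878/29.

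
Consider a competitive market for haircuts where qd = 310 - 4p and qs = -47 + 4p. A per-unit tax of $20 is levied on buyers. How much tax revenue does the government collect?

Tax revenue = 1830

Pre-tax equilibrium: p* = 44.625, q* = 131.5.
Tax on buyers shifts demand to qd = 310 − 4(p + 20) = 230 - 4p.
230 - 4p = -47 + 4p gives seller price ps = 34.625; buyers pay pb = 34.625 + 20 = 54.625.
New quantity: q = 310 − 4(54.625) = 91.5.
Revenue = 20 × 91.5 = 1830.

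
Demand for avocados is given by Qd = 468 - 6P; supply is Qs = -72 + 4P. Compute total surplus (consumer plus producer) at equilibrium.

Equilibrium: 468 - 6P = -72 + 4P gives P* = 54, Q* = 144.
Demand choke price: P = 78; supply starts at P = 18.
CS = ½(78 − 54)(144) = 1728; PS = ½(54 − 18)(144) = 2592.

Total surplus = 4320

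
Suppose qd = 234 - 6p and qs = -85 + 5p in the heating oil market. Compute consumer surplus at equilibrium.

Consumer surplus = 300

Equilibrium: 234 - 6p = -85 + 5p gives p* = 29, q* = 60.
Demand choke price (qd = 0): p = 39.
CS = ½(39 − 29)(60) = 300.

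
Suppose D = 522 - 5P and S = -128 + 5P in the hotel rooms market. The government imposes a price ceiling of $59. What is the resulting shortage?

Shortage = 60

Equilibrium price would be P* = 65, so the ceiling at 59 binds.
At P = 59: D = 522 − 5(59) = 227, S = -128 + 5(59) = 167.
Shortage = 227 − 167 = 60.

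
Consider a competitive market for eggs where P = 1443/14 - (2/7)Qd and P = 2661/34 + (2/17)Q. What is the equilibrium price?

P* = 85.5

Set the two price expressions equal: 1443/14 - (2/7)Q = 2661/34 + (2/17)Q.
2952/119 = (48/119)Q, so Q* = 61.5.
P* = 1443/14 − (2/7)(61.5) = 85.5.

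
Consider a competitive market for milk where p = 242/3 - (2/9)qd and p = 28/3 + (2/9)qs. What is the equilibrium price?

Set the two price expressions equal: 242/3 - (2/9)q = 28/3 + (2/9)q.
214/3 = (4/9)q, so q* = 160.5.
p* = 242/3 − (2/9)(160.5) = 45.

p* = 45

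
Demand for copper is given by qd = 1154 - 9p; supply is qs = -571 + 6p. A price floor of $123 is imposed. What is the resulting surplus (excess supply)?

Equilibrium price would be p* = 115, so the floor at 123 binds.
At p = 123: qd = 47, qs = 167.
Surplus = 167 − 47 = 120.

Surplus = 120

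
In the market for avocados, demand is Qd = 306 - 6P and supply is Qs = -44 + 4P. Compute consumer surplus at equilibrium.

Equilibrium: 306 - 6P = -44 + 4P gives P* = 35, Q* = 96.
Demand choke price (Qd = 0): P = 51.
CS = ½(51 − 35)(96) = 768.

Consumer surplus = 768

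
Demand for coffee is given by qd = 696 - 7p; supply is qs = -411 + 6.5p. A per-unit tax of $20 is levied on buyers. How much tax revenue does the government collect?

Tax revenue = 29480/27

Pre-tax equilibrium: p* = 82, q* = 122.
Tax on buyers shifts demand to qd = 696 − 7(p + 20) = 556 - 7p.
556 - 7p = -411 + 6.5p gives seller price ps = 1934/27; buyers pay pb = 1934/27 + 20 = 2474/27.
New quantity: q = 696 − 7(2474/27) = 1474/27.
Revenue = 20 × 1474/27 = 29480/27.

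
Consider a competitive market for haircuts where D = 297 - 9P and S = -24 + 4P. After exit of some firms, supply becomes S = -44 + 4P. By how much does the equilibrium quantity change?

Original equilibrium: P* = 321/13, Q* = 972/13.
New equilibrium: 297 - 9P = -44 + 4P, so 341 = 13P and P' = 341/13; Q' = 297 − 9(341/13) = 792/13.
Change in quantity: 792/13 − 972/13 = -180/13.

ΔQ = -180/13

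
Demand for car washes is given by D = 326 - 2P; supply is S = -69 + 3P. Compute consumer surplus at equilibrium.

Equilibrium: 326 - 2P = -69 + 3P gives P* = 79, Q* = 168.
Demand choke price (D = 0): P = 163.
CS = ½(163 − 79)(168) = 7056.

Consumer surplus = 7056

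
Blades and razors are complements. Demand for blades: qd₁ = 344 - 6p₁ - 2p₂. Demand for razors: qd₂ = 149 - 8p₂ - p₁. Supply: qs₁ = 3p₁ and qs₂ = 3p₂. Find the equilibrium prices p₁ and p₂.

p₁ = 3486/97, p₂ = 997/97

Market 1: 344 - 6p₁ - 2p₂ = 3p₁ → 9p₁ + 2p₂ = 344.
Market 2: 11p₂ + p₁ = 149.
Eliminating p₂: 11×(1) − 2×(2) gives 97p₁ = 3486, so p₁ = 3486/97.
Back-substitute into (2): p₂ = (149 − 1×3486/97) / 11 = 997/97.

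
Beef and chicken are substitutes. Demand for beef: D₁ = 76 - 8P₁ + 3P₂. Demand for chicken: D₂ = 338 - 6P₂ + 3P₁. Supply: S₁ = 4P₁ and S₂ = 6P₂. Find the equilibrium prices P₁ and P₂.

P₁ = 214/15, P₂ = 476/15

Market 1: 76 - 8P₁ + 3P₂ = 4P₁ → 12P₁ - 3P₂ = 76.
Market 2: 12P₂ - 3P₁ = 338.
Eliminating P₂: 12×(1) + 3×(2) gives 135P₁ = 1926, so P₁ = 214/15.
Back-substitute into (2): P₂ = (338 + 3×214/15) / 12 = 476/15.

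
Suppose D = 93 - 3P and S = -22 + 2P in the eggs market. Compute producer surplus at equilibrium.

Equilibrium: 93 - 3P = -22 + 2P gives P* = 23, Q* = 24.
Supply starts at P = 11 (where S = 0).
PS = ½(23 − 11)(24) = 144.

Producer surplus = 144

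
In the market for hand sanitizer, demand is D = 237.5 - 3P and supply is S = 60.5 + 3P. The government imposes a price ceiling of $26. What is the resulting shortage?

Shortage = 21

Equilibrium price would be P* = 29.5, so the ceiling at 26 binds.
At P = 26: D = 237.5 − 3(26) = 159.5, S = 60.5 + 3(26) = 138.5.
Shortage = 159.5 − 138.5 = 21.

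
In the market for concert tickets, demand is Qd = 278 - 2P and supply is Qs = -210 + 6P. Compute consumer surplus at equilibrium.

Equilibrium: 278 - 2P = -210 + 6P gives P* = 61, Q* = 156.
Demand choke price (Qd = 0): P = 139.
CS = ½(139 − 61)(156) = 6084.

Consumer surplus = 6084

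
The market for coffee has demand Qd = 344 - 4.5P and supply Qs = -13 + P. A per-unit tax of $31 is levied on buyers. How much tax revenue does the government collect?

Pre-tax equilibrium: P* = 714/11, Q* = 571/11.
Tax on buyers shifts demand to Qd = 344 − 4.5(P + 31) = 204.5 - 4.5P.
204.5 - 4.5P = -13 + P gives seller price Ps = 435/11; buyers pay Pb = 435/11 + 31 = 776/11.
New quantity: Q = 344 − 4.5(776/11) = 292/11.
Revenue = 31 × 292/11 = 9052/11.

Tax revenue = 9052/11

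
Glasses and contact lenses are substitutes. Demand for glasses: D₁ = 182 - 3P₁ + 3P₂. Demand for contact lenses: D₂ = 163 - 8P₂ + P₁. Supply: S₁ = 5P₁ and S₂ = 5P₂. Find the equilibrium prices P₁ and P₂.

Market 1: 182 - 3P₁ + 3P₂ = 5P₁ → 8P₁ - 3P₂ = 182.
Market 2: 13P₂ - P₁ = 163.
Eliminating P₂: 13×(1) + 3×(2) gives 101P₁ = 2855, so P₁ = 2855/101.
Back-substitute into (2): P₂ = (163 + 1×2855/101) / 13 = 1486/101.

P₁ = 2855/101, P₂ = 1486/101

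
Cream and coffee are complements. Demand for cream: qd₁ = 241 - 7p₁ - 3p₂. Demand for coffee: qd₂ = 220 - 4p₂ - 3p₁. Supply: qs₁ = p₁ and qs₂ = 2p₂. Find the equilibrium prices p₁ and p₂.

p₁ = 262/13, p₂ = 1037/39

Market 1: 241 - 7p₁ - 3p₂ = p₁ → 8p₁ + 3p₂ = 241.
Market 2: 6p₂ + 3p₁ = 220.
Eliminating p₂: 6×(1) − 3×(2) gives 39p₁ = 786, so p₁ = 262/13.
Back-substitute into (2): p₂ = (220 − 3×262/13) / 6 = 1037/39.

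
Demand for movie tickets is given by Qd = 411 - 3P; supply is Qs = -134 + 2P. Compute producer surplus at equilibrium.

Producer surplus = 1764

Equilibrium: 411 - 3P = -134 + 2P gives P* = 109, Q* = 84.
Supply starts at P = 67 (where Qs = 0).
PS = ½(109 − 67)(84) = 1764.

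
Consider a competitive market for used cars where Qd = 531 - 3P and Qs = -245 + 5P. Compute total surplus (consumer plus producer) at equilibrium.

Total surplus = 15360

Equilibrium: 531 - 3P = -245 + 5P gives P* = 97, Q* = 240.
Demand choke price: P = 177; supply starts at P = 49.
CS = ½(177 − 97)(240) = 9600; PS = ½(97 − 49)(240) = 5760.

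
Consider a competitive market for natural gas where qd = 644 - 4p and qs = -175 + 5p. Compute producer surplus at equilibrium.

Producer surplus = 7840

Equilibrium: 644 - 4p = -175 + 5p gives p* = 91, q* = 280.
Supply starts at p = 35 (where qs = 0).
PS = ½(91 − 35)(280) = 7840.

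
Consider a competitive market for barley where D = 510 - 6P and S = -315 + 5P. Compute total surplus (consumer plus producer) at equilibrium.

Equilibrium: 510 - 6P = -315 + 5P gives P* = 75, Q* = 60.
Demand choke price: P = 85; supply starts at P = 63.
CS = ½(85 − 75)(60) = 300; PS = ½(75 − 63)(60) = 360.

Total surplus = 660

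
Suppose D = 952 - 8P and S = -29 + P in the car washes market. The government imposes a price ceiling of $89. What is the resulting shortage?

Equilibrium price would be P* = 109, so the ceiling at 89 binds.
At P = 89: D = 952 − 8(89) = 240, S = -29 + 1(89) = 60.
Shortage = 240 − 60 = 180.

Shortage = 180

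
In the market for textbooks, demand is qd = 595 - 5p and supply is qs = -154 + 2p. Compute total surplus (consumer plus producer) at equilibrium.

Equilibrium: 595 - 5p = -154 + 2p gives p* = 107, q* = 60.
Demand choke price: p = 119; supply starts at p = 77.
CS = ½(119 − 107)(60) = 360; PS = ½(107 − 77)(60) = 900.

Total surplus = 1260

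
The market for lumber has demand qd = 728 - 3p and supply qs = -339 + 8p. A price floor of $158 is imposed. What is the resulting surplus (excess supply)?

Surplus = 671

Equilibrium price would be p* = 97, so the floor at 158 binds.
At p = 158: qd = 254, qs = 925.
Surplus = 925 − 254 = 671.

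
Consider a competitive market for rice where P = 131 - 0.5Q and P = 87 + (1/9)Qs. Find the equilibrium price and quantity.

Set the two price expressions equal: 131 - 0.5Q = 87 + (1/9)Q.
44 = (11/18)Q, so Q* = 72.
P* = 131 − (0.5)(72) = 95.

P* = 95, Q* = 72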